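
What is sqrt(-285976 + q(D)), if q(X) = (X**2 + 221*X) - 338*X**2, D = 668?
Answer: 2*I*sqrt(37628959) ≈ 12268.0*I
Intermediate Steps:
q(X) = -337*X**2 + 221*X
sqrt(-285976 + q(D)) = sqrt(-285976 + 668*(221 - 337*668)) = sqrt(-285976 + 668*(221 - 225116)) = sqrt(-285976 + 668*(-224895)) = sqrt(-285976 - 150229860) = sqrt(-150515836) = 2*I*sqrt(37628959)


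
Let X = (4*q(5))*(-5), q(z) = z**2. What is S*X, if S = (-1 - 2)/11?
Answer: 1500/11 ≈ 136.36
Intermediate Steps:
S = -3/11 (S = -3*1/11 = -3/11 ≈ -0.27273)
X = -500 (X = (4*5**2)*(-5) = (4*25)*(-5) = 100*(-5) = -500)
S*X = -3/11*(-500) = 1500/11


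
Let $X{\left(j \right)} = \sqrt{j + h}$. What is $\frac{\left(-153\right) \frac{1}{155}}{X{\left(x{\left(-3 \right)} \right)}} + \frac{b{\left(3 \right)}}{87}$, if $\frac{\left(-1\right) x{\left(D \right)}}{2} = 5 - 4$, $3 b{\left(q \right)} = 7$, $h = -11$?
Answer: $\frac{7}{261} + \frac{153 i \sqrt{13}}{2015} \approx 0.02682 + 0.27377 i$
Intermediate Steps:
$b{\left(q \right)} = \frac{7}{3}$ ($b{\left(q \right)} = \frac{1}{3} \cdot 7 = \frac{7}{3}$)
$x{\left(D \right)} = -2$ ($x{\left(D \right)} = - 2 \left(5 - 4\right) = \left(-2\right) 1 = -2$)
$X{\left(j \right)} = \sqrt{-11 + j}$ ($X{\left(j \right)} = \sqrt{j - 11} = \sqrt{-11 + j}$)
$\frac{\left(-153\right) \frac{1}{155}}{X{\left(x{\left(-3 \right)} \right)}} + \frac{b{\left(3 \right)}}{87} = \frac{\left(-153\right) \frac{1}{155}}{\sqrt{-11 - 2}} + \frac{7}{3 \cdot 87} = \frac{\left(-153\right) \frac{1}{155}}{\sqrt{-13}} + \frac{7}{3} \cdot \frac{1}{87} = - \frac{153}{155 i \sqrt{13}} + \frac{7}{261} = - \frac{153 \left(- \frac{i \sqrt{13}}{13}\right)}{155} + \frac{7}{261} = \frac{153 i \sqrt{13}}{2015} + \frac{7}{261} = \frac{7}{261} + \frac{153 i \sqrt{13}}{2015}$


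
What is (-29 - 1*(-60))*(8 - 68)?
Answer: -1860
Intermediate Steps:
(-29 - 1*(-60))*(8 - 68) = (-29 + 60)*(-60) = 31*(-60) = -1860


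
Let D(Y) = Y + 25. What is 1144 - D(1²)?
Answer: 1118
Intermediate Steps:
D(Y) = 25 + Y
1144 - D(1²) = 1144 - (25 + 1²) = 1144 - (25 + 1) = 1144 - 1*26 = 1144 - 26 = 1118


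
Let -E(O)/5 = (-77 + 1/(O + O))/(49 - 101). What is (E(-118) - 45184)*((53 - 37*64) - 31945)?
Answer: 4750054039845/3068 ≈ 1.5483e+9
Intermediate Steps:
E(O) = -385/52 + 5/(104*O) (E(O) = -5*(-77 + 1/(O + O))/(49 - 101) = -5*(-77 + 1/(2*O))/(-52) = -5*(-77 + 1/(2*O))*(-1)/52 = -5*(77/52 - 1/(104*O)) = -385/52 + 5/(104*O))
(E(-118) - 45184)*((53 - 37*64) - 31945) = ((5/104)*(1 - 154*(-118))/(-118) - 45184)*((53 - 37*64) - 31945) = ((5/104)*(-1/118)*(1 + 18172) - 45184)*((53 - 2368) - 31945) = ((5/104)*(-1/118)*18173 - 45184)*(-2315 - 31945) = (-90865/12272 - 45184)*(-34260) = -554588913/12272*(-34260) = 4750054039845/3068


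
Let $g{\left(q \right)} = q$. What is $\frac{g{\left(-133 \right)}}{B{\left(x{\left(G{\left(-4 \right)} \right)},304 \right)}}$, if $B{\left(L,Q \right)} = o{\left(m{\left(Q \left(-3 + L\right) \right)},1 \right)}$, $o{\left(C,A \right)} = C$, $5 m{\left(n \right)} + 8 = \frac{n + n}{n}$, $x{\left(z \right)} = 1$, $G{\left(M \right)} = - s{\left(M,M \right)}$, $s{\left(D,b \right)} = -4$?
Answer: $\frac{665}{6} \approx 110.83$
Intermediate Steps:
$G{\left(M \right)} = 4$ ($G{\left(M \right)} = \left(-1\right) \left(-4\right) = 4$)
$m{\left(n \right)} = - \frac{6}{5}$ ($m{\left(n \right)} = - \frac{8}{5} + \frac{\left(n + n\right) \frac{1}{n}}{5} = - \frac{8}{5} + \frac{2 n \frac{1}{n}}{5} = - \frac{8}{5} + \frac{1}{5} \cdot 2 = - \frac{8}{5} + \frac{2}{5} = - \frac{6}{5}$)
$B{\left(L,Q \right)} = - \frac{6}{5}$
$\frac{g{\left(-133 \right)}}{B{\left(x{\left(G{\left(-4 \right)} \right)},304 \right)}} = - \frac{133}{- \frac{6}{5}} = \left(-133\right) \left(- \frac{5}{6}\right) = \frac{665}{6}$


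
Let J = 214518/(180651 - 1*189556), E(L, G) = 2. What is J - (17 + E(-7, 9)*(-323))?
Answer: 5386727/8905 ≈ 604.91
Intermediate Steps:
J = -214518/8905 (J = 214518/(180651 - 189556) = 214518/(-8905) = 214518*(-1/8905) = -214518/8905 ≈ -24.090)
J - (17 + E(-7, 9)*(-323)) = -214518/8905 - (17 + 2*(-323)) = -214518/8905 - (17 - 646) = -214518/8905 - 1*(-629) = -214518/8905 + 629 = 5386727/8905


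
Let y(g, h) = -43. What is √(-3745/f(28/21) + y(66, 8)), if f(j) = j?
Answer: I*√11407/2 ≈ 53.402*I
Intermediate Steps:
√(-3745/f(28/21) + y(66, 8)) = √(-3745/(28/21) - 43) = √(-3745/(28*(1/21)) - 43) = √(-3745/4/3 - 43) = √(-3745*¾ - 43) = √(-11235/4 - 43) = √(-11407/4) = I*√11407/2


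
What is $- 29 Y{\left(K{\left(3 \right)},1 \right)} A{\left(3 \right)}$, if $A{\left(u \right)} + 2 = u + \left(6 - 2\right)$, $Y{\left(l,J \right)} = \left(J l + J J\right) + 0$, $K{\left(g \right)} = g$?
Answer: $-580$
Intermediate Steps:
$Y{\left(l,J \right)} = J^{2} + J l$ ($Y{\left(l,J \right)} = \left(J l + J^{2}\right) + 0 = \left(J^{2} + J l\right) + 0 = J^{2} + J l$)
$A{\left(u \right)} = 2 + u$ ($A{\left(u \right)} = -2 + \left(u + \left(6 - 2\right)\right) = -2 + \left(u + 4\right) = -2 + \left(4 + u\right) = 2 + u$)
$- 29 Y{\left(K{\left(3 \right)},1 \right)} A{\left(3 \right)} = - 29 \cdot 1 \left(1 + 3\right) \left(2 + 3\right) = - 29 \cdot 1 \cdot 4 \cdot 5 = \left(-29\right) 4 \cdot 5 = \left(-116\right) 5 = -580$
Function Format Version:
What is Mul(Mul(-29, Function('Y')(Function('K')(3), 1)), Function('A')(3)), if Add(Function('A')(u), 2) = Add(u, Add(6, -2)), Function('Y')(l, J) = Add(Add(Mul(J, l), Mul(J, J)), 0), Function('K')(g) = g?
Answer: -580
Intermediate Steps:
Function('Y')(l, J) = Add(Pow(J, 2), Mul(J, l)) (Function('Y')(l, J) = Add(Add(Mul(J, l), Pow(J, 2)), 0) = Add(Add(Pow(J, 2), Mul(J, l)), 0) = Add(Pow(J, 2), Mul(J, l)))
Function('A')(u) = Add(2, u) (Function('A')(u) = Add(-2, Add(u, Add(6, -2))) = Add(-2, Add(u, 4)) = Add(-2, Add(4, u)) = Add(2, u))
Mul(Mul(-29, Function('Y')(Function('K')(3), 1)), Function('A')(3)) = Mul(Mul(-29, Mul(1, Add(1, 3))), Add(2, 3)) = Mul(Mul(-29, Mul(1, 4)), 5) = Mul(Mul(-29, 4), 5) = Mul(-116, 5) = -580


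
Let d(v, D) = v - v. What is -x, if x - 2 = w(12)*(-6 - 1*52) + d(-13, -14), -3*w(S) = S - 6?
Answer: -118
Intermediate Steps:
d(v, D) = 0
w(S) = 2 - S/3 (w(S) = -(S - 6)/3 = -(-6 + S)/3 = 2 - S/3)
x = 118 (x = 2 + ((2 - 1/3*12)*(-6 - 1*52) + 0) = 2 + ((2 - 4)*(-6 - 52) + 0) = 2 + (-2*(-58) + 0) = 2 + (116 + 0) = 2 + 116 = 118)
-x = -1*118 = -118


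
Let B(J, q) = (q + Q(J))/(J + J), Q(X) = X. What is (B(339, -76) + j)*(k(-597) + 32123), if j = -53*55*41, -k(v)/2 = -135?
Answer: -2624834170451/678 ≈ -3.8714e+9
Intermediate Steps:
k(v) = 270 (k(v) = -2*(-135) = 270)
B(J, q) = (J + q)/(2*J) (B(J, q) = (q + J)/(J + J) = (J + q)/((2*J)) = (J + q)*(1/(2*J)) = (J + q)/(2*J))
j = -119515 (j = -2915*41 = -119515)
(B(339, -76) + j)*(k(-597) + 32123) = ((1/2)*(339 - 76)/339 - 119515)*(270 + 32123) = ((1/2)*(1/339)*263 - 119515)*32393 = (263/678 - 119515)*32393 = -81030907/678*32393 = -2624834170451/678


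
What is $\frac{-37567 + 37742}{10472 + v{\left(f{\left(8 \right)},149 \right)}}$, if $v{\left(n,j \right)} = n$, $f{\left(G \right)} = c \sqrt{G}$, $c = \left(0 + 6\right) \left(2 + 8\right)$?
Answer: $\frac{229075}{13704248} - \frac{2625 \sqrt{2}}{13704248} \approx 0.016445$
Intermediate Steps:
$c = 60$ ($c = 6 \cdot 10 = 60$)
$f{\left(G \right)} = 60 \sqrt{G}$
$\frac{-37567 + 37742}{10472 + v{\left(f{\left(8 \right)},149 \right)}} = \frac{-37567 + 37742}{10472 + 60 \sqrt{8}} = \frac{175}{10472 + 60 \cdot 2 \sqrt{2}} = \frac{175}{10472 + 120 \sqrt{2}}$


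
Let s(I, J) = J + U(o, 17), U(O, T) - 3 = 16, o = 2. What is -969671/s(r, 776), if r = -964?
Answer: -969671/795 ≈ -1219.7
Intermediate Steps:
U(O, T) = 19 (U(O, T) = 3 + 16 = 19)
s(I, J) = 19 + J (s(I, J) = J + 19 = 19 + J)
-969671/s(r, 776) = -969671/(19 + 776) = -969671/795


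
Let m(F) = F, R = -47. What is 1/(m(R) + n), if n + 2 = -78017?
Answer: -1/78066 ≈ -1.2810e-5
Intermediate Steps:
n = -78019 (n = -2 - 78017 = -78019)
1/(m(R) + n) = 1/(-47 - 78019) = 1/(-78066) = -1/78066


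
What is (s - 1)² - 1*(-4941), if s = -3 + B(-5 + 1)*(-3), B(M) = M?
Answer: 5005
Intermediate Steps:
s = 9 (s = -3 + (-5 + 1)*(-3) = -3 - 4*(-3) = -3 + 12 = 9)
(s - 1)² - 1*(-4941) = (9 - 1)² - 1*(-4941) = 8² + 4941 = 64 + 4941 = 5005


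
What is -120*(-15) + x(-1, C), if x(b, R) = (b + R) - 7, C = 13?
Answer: 1805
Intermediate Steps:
x(b, R) = -7 + R + b (x(b, R) = (R + b) - 7 = -7 + R + b)
-120*(-15) + x(-1, C) = -120*(-15) + (-7 + 13 - 1) = 1800 + 5 = 1805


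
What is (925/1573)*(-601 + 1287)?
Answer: 634550/1573 ≈ 403.40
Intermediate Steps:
(925/1573)*(-601 + 1287) = (925*(1/1573))*686 = (925/1573)*686 = 634550/1573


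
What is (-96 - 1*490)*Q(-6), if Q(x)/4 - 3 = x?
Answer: 7032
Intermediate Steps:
Q(x) = 12 + 4*x
(-96 - 1*490)*Q(-6) = (-96 - 1*490)*(12 + 4*(-6)) = (-96 - 490)*(12 - 24) = -586*(-12) = 7032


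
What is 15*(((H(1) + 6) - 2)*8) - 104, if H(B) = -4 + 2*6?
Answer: 1336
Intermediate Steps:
H(B) = 8 (H(B) = -4 + 12 = 8)
15*(((H(1) + 6) - 2)*8) - 104 = 15*(((8 + 6) - 2)*8) - 104 = 15*((14 - 2)*8) - 104 = 15*(12*8) - 104 = 15*96 - 104 = 1440 - 104 = 1336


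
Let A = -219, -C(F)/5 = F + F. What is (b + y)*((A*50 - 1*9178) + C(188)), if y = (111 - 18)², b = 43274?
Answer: -1142721384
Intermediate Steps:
y = 8649 (y = 93² = 8649)
C(F) = -10*F (C(F) = -5*(F + F) = -10*F)
(b + y)*((A*50 - 1*9178) + C(188)) = (43274 + 8649)*((-219*50 - 1*9178) - 10*188) = 51923*((-10950 - 9178) - 1880) = 51923*(-20128 - 1880) = 51923*(-22008) = -1142721384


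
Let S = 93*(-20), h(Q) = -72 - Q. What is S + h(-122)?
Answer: -1810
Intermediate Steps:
S = -1860
S + h(-122) = -1860 + (-72 - 1*(-122)) = -1860 + (-72 + 122) = -1860 + 50 = -1810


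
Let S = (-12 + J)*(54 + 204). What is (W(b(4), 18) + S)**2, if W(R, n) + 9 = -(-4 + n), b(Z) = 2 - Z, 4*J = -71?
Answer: 237067609/4 ≈ 5.9267e+7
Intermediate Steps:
J = -71/4 (J = (1/4)*(-71) = -71/4 ≈ -17.750)
W(R, n) = -5 - n (W(R, n) = -9 - (-4 + n) = -9 + (4 - n) = -5 - n)
S = -15351/2 (S = (-12 - 71/4)*(54 + 204) = -119/4*258 = -15351/2 ≈ -7675.5)
(W(b(4), 18) + S)**2 = ((-5 - 1*18) - 15351/2)**2 = ((-5 - 18) - 15351/2)**2 = (-23 - 15351/2)**2 = (-15397/2)**2 = 237067609/4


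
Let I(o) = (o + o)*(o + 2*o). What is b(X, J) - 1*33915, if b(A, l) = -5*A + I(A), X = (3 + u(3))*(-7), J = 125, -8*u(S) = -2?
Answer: -245567/8 ≈ -30696.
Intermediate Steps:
u(S) = 1/4 (u(S) = -1/8*(-2) = 1/4)
I(o) = 6*o**2 (I(o) = (2*o)*(3*o) = 6*o**2)
X = -91/4 (X = (3 + 1/4)*(-7) = (13/4)*(-7) = -91/4 ≈ -22.750)
b(A, l) = -5*A + 6*A**2
b(X, J) - 1*33915 = -91*(-5 + 6*(-91/4))/4 - 1*33915 = -91*(-5 - 273/2)/4 - 33915 = -91/4*(-283/2) - 33915 = 25753/8 - 33915 = -245567/8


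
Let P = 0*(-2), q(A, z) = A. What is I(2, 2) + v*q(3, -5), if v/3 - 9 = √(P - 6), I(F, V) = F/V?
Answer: 82 + 9*I*√6 ≈ 82.0 + 22.045*I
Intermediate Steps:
P = 0
v = 27 + 3*I*√6 (v = 27 + 3*√(0 - 6) = 27 + 3*√(-6) = 27 + 3*(I*√6) = 27 + 3*I*√6 ≈ 27.0 + 7.3485*I)
I(2, 2) + v*q(3, -5) = 2/2 + (27 + 3*I*√6)*3 = 2*(½) + (81 + 9*I*√6) = 1 + (81 + 9*I*√6) = 82 + 9*I*√6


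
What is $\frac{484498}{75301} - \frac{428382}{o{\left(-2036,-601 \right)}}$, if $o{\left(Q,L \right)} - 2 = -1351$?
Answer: $\frac{32911180784}{101581049} \approx 323.99$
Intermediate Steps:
$o{\left(Q,L \right)} = -1349$ ($o{\left(Q,L \right)} = 2 - 1351 = -1349$)
$\frac{484498}{75301} - \frac{428382}{o{\left(-2036,-601 \right)}} = \frac{484498}{75301} - \frac{428382}{-1349} = 484498 \cdot \frac{1}{75301} - - \frac{428382}{1349} = \frac{484498}{75301} + \frac{428382}{1349} = \frac{32911180784}{101581049}$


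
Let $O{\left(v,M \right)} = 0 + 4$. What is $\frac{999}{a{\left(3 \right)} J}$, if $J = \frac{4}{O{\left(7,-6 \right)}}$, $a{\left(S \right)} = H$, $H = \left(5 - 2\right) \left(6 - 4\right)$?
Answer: $\frac{333}{2} \approx 166.5$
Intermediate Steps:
$O{\left(v,M \right)} = 4$
$H = 6$ ($H = 3 \cdot 2 = 6$)
$a{\left(S \right)} = 6$
$J = 1$ ($J = \frac{4}{4} = 4 \cdot \frac{1}{4} = 1$)
$\frac{999}{a{\left(3 \right)} J} = \frac{999}{6 \cdot 1} = \frac{999}{6} = 999 \cdot \frac{1}{6} = \frac{333}{2}$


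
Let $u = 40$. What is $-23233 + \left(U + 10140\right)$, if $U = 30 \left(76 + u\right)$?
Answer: $-9613$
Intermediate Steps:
$U = 3480$ ($U = 30 \left(76 + 40\right) = 30 \cdot 116 = 3480$)
$-23233 + \left(U + 10140\right) = -23233 + \left(3480 + 10140\right) = -23233 + 13620 = -9613$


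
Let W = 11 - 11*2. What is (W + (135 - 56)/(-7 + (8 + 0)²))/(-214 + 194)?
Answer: 137/285 ≈ 0.48070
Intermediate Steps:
W = -11 (W = 11 - 22 = -11)
(W + (135 - 56)/(-7 + (8 + 0)²))/(-214 + 194) = (-11 + (135 - 56)/(-7 + (8 + 0)²))/(-214 + 194) = (-11 + 79/(-7 + 8²))/(-20) = (-11 + 79/(-7 + 64))*(-1/20) = (-11 + 79/57)*(-1/20) = -548/57*(-1/20) = 137/285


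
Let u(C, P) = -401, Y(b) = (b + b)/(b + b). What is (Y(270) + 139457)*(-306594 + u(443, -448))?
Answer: -42812908710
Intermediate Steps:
Y(b) = 1 (Y(b) = (2*b)/((2*b)) = (2*b)*(1/(2*b)) = 1)
(Y(270) + 139457)*(-306594 + u(443, -448)) = (1 + 139457)*(-306594 - 401) = 139458*(-306995) = -42812908710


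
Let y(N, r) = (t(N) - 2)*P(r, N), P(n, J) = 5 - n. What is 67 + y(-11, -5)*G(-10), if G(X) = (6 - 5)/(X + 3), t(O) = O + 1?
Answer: 589/7 ≈ 84.143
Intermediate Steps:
t(O) = 1 + O
y(N, r) = (-1 + N)*(5 - r) (y(N, r) = ((1 + N) - 2)*(5 - r) = (-1 + N)*(5 - r))
G(X) = 1/(3 + X)
67 + y(-11, -5)*G(-10) = 67 + (-(-1 - 11)*(-5 - 5))/(3 - 10) = 67 - 1*(-12)*(-10)/(-7) = 67 - 120*(-1/7) = 67 + 120/7 = 589/7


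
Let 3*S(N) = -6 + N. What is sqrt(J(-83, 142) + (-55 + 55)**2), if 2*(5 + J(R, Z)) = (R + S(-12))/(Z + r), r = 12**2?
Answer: I*sqrt(421707)/286 ≈ 2.2706*I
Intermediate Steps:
r = 144
S(N) = -2 + N/3 (S(N) = (-6 + N)/3 = -2 + N/3)
J(R, Z) = -5 + (-6 + R)/(2*(144 + Z)) (J(R, Z) = -5 + ((R + (-2 + (1/3)*(-12)))/(Z + 144))/2 = -5 + ((R + (-2 - 4))/(144 + Z))/2 = -5 + ((R - 6)/(144 + Z))/2 = -5 + ((-6 + R)/(144 + Z))/2 = -5 + (-6 + R)/(2*(144 + Z)))
sqrt(J(-83, 142) + (-55 + 55)**2) = sqrt((-1446 - 83 - 10*142)/(2*(144 + 142)) + (-55 + 55)**2) = sqrt((1/2)*(-1446 - 83 - 1420)/286 + 0**2) = sqrt((1/2)*(1/286)*(-2949) + 0) = sqrt(-2949/572 + 0) = sqrt(-2949/572) = I*sqrt(421707)/286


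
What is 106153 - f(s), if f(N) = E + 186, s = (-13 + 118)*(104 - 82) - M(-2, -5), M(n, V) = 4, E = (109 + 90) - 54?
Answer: 105822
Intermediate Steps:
E = 145 (E = 199 - 54 = 145)
s = 2306 (s = (-13 + 118)*(104 - 82) - 1*4 = 105*22 - 4 = 2310 - 4 = 2306)
f(N) = 331 (f(N) = 145 + 186 = 331)
106153 - f(s) = 106153 - 1*331 = 106153 - 331 = 105822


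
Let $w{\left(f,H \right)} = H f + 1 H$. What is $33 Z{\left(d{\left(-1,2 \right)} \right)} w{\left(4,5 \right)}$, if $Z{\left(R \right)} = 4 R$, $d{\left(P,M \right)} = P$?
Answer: $-3300$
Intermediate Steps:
$w{\left(f,H \right)} = H + H f$ ($w{\left(f,H \right)} = H f + H = H + H f$)
$33 Z{\left(d{\left(-1,2 \right)} \right)} w{\left(4,5 \right)} = 33 \cdot 4 \left(-1\right) 5 \left(1 + 4\right) = 33 \left(-4\right) 5 \cdot 5 = \left(-132\right) 25 = -3300$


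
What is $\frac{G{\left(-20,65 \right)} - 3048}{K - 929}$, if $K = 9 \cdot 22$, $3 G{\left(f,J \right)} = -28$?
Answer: $\frac{9172}{2193} \approx 4.1824$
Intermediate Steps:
$G{\left(f,J \right)} = - \frac{28}{3}$ ($G{\left(f,J \right)} = \frac{1}{3} \left(-28\right) = - \frac{28}{3}$)
$K = 198$
$\frac{G{\left(-20,65 \right)} - 3048}{K - 929} = \frac{- \frac{28}{3} - 3048}{198 - 929} = - \frac{9172}{3 \left(-731\right)} = \left(- \frac{9172}{3}\right) \left(- \frac{1}{731}\right) = \frac{9172}{2193}$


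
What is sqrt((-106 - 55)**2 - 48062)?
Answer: I*sqrt(22141) ≈ 148.8*I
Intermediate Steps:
sqrt((-106 - 55)**2 - 48062) = sqrt((-161)**2 - 48062) = sqrt(25921 - 48062) = sqrt(-22141) = I*sqrt(22141)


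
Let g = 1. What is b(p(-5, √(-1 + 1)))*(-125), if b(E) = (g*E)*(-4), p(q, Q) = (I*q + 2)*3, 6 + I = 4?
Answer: 18000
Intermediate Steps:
I = -2 (I = -6 + 4 = -2)
p(q, Q) = 6 - 6*q (p(q, Q) = (-2*q + 2)*3 = (2 - 2*q)*3 = 6 - 6*q)
b(E) = -4*E (b(E) = (1*E)*(-4) = E*(-4) = -4*E)
b(p(-5, √(-1 + 1)))*(-125) = -4*(6 - 6*(-5))*(-125) = -4*(6 + 30)*(-125) = -4*36*(-125) = -144*(-125) = 18000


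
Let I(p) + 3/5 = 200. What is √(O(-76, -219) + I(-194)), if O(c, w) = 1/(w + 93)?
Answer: √8793190/210 ≈ 14.121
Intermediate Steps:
O(c, w) = 1/(93 + w)
I(p) = 997/5 (I(p) = -⅗ + 200 = 997/5)
√(O(-76, -219) + I(-194)) = √(1/(93 - 219) + 997/5) = √(1/(-126) + 997/5) = √(-1/126 + 997/5) = √(125617/630) = √8793190/210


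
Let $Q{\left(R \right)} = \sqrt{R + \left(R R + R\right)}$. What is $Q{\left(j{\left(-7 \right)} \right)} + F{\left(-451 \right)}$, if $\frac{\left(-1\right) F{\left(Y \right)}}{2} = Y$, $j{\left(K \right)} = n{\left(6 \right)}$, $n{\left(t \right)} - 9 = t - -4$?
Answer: $902 + \sqrt{399} \approx 921.97$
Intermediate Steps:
$n{\left(t \right)} = 13 + t$ ($n{\left(t \right)} = 9 + \left(t - -4\right) = 9 + \left(t + 4\right) = 9 + \left(4 + t\right) = 13 + t$)
$j{\left(K \right)} = 19$ ($j{\left(K \right)} = 13 + 6 = 19$)
$F{\left(Y \right)} = - 2 Y$
$Q{\left(R \right)} = \sqrt{R^{2} + 2 R}$ ($Q{\left(R \right)} = \sqrt{R + \left(R^{2} + R\right)} = \sqrt{R + \left(R + R^{2}\right)} = \sqrt{R^{2} + 2 R}$)
$Q{\left(j{\left(-7 \right)} \right)} + F{\left(-451 \right)} = \sqrt{19 \left(2 + 19\right)} - -902 = \sqrt{19 \cdot 21} + 902 = \sqrt{399} + 902 = 902 + \sqrt{399}$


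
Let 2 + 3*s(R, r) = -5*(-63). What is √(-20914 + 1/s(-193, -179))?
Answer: I*√2048922727/313 ≈ 144.62*I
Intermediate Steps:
s(R, r) = 313/3 (s(R, r) = -⅔ + (-5*(-63))/3 = -⅔ + (⅓)*315 = -⅔ + 105 = 313/3)
√(-20914 + 1/s(-193, -179)) = √(-20914 + 1/(313/3)) = √(-20914 + 3/313) = √(-6546079/313) = I*√2048922727/313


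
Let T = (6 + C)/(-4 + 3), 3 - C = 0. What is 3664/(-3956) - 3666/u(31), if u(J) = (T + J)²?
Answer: -2034509/239338 ≈ -8.5006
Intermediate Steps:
C = 3 (C = 3 - 1*0 = 3 + 0 = 3)
T = -9 (T = (6 + 3)/(-4 + 3) = 9/(-1) = 9*(-1) = -9)
u(J) = (-9 + J)²
3664/(-3956) - 3666/u(31) = 3664/(-3956) - 3666/(-9 + 31)² = 3664*(-1/3956) - 3666/(22²) = -916/989 - 3666/484 = -916/989 - 3666*1/484 = -916/989 - 1833/242 = -2034509/239338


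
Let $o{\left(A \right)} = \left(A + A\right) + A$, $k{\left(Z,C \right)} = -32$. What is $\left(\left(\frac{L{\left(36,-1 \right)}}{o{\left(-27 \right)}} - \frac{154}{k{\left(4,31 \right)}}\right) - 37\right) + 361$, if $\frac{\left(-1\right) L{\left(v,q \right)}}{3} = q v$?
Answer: $\frac{15719}{48} \approx 327.48$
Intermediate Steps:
$o{\left(A \right)} = 3 A$ ($o{\left(A \right)} = 2 A + A = 3 A$)
$L{\left(v,q \right)} = - 3 q v$
$\left(\left(\frac{L{\left(36,-1 \right)}}{o{\left(-27 \right)}} - \frac{154}{k{\left(4,31 \right)}}\right) - 37\right) + 361 = \left(\left(\frac{\left(-3\right) \left(-1\right) 36}{3 \left(-27\right)} - \frac{154}{-32}\right) - 37\right) + 361 = \left(\left(\frac{108}{-81} - - \frac{77}{16}\right) - 37\right) + 361 = \left(\left(108 \left(- \frac{1}{81}\right) + \frac{77}{16}\right) - 37\right) + 361 = \left(\left(- \frac{4}{3} + \frac{77}{16}\right) - 37\right) + 361 = \left(\frac{167}{48} - 37\right) + 361 = - \frac{1609}{48} + 361 = \frac{15719}{48}$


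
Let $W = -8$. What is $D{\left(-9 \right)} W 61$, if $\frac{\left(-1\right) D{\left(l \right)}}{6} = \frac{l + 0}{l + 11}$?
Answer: $-13176$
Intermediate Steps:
$D{\left(l \right)} = - \frac{6 l}{11 + l}$ ($D{\left(l \right)} = - 6 \frac{l + 0}{l + 11} = - 6 \frac{l}{11 + l} = - \frac{6 l}{11 + l}$)
$D{\left(-9 \right)} W 61 = \left(-6\right) \left(-9\right) \frac{1}{11 - 9} \left(-8\right) 61 = \left(-6\right) \left(-9\right) \frac{1}{2} \left(-8\right) 61 = 27 \left(-8\right) 61 = \left(-216\right) 61 = -13176$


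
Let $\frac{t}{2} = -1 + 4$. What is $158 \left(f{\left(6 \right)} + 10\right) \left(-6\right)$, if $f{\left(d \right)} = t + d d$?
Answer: $-49296$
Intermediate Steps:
$t = 6$ ($t = 2 \left(-1 + 4\right) = 2 \cdot 3 = 6$)
$f{\left(d \right)} = 6 + d^{2}$ ($f{\left(d \right)} = 6 + d d = 6 + d^{2}$)
$158 \left(f{\left(6 \right)} + 10\right) \left(-6\right) = 158 \left(\left(6 + 6^{2}\right) + 10\right) \left(-6\right) = 158 \left(\left(6 + 36\right) + 10\right) \left(-6\right) = 158 \left(42 + 10\right) \left(-6\right) = 158 \cdot 52 \left(-6\right) = 158 \left(-312\right) = -49296$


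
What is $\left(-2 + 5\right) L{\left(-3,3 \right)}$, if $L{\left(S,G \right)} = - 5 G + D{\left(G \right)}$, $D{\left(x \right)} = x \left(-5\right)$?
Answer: $-90$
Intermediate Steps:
$D{\left(x \right)} = - 5 x$
$L{\left(S,G \right)} = - 10 G$ ($L{\left(S,G \right)} = - 5 G - 5 G = - 10 G$)
$\left(-2 + 5\right) L{\left(-3,3 \right)} = \left(-2 + 5\right) \left(\left(-10\right) 3\right) = 3 \left(-30\right) = -90$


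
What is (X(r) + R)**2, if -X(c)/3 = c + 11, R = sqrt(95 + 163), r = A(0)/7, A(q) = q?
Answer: (33 - sqrt(258))**2 ≈ 286.88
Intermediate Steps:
r = 0 (r = 0/7 = 0*(1/7) = 0)
R = sqrt(258) ≈ 16.062
X(c) = -33 - 3*c (X(c) = -3*(c + 11) = -3*(11 + c) = -33 - 3*c)
(X(r) + R)**2 = ((-33 - 3*0) + sqrt(258))**2 = ((-33 + 0) + sqrt(258))**2 = (-33 + sqrt(258))**2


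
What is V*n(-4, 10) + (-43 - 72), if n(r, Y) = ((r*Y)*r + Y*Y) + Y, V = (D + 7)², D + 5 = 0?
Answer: 965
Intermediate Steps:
D = -5 (D = -5 + 0 = -5)
V = 4 (V = (-5 + 7)² = 2² = 4)
n(r, Y) = Y + Y² + Y*r² (n(r, Y) = ((Y*r)*r + Y²) + Y = (Y*r² + Y²) + Y = (Y² + Y*r²) + Y = Y + Y² + Y*r²)
V*n(-4, 10) + (-43 - 72) = 4*(10*(1 + 10 + (-4)²)) + (-43 - 72) = 4*(10*(1 + 10 + 16)) - 115 = 4*(10*27) - 115 = 4*270 - 115 = 1080 - 115 = 965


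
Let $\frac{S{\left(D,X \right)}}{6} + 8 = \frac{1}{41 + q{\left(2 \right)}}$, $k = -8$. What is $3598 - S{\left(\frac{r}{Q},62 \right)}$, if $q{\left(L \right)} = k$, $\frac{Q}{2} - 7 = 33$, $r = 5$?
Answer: $\frac{40104}{11} \approx 3645.8$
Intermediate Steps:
$Q = 80$ ($Q = 14 + 2 \cdot 33 = 14 + 66 = 80$)
$q{\left(L \right)} = -8$
$S{\left(D,X \right)} = - \frac{526}{11}$ ($S{\left(D,X \right)} = -48 + \frac{6}{41 - 8} = -48 + \frac{6}{33} = -48 + 6 \cdot \frac{1}{33} = -48 + \frac{2}{11} = - \frac{526}{11}$)
$3598 - S{\left(\frac{r}{Q},62 \right)} = 3598 - - \frac{526}{11} = 3598 + \frac{526}{11} = \frac{40104}{11}$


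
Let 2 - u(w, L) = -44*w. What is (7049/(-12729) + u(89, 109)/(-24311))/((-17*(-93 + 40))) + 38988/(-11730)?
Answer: -4634773528187/1394093509095 ≈ -3.3246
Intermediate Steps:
u(w, L) = 2 + 44*w (u(w, L) = 2 - (-44)*w = 2 + 44*w)
(7049/(-12729) + u(89, 109)/(-24311))/((-17*(-93 + 40))) + 38988/(-11730) = (7049/(-12729) + (2 + 44*89)/(-24311))/((-17*(-93 + 40))) + 38988/(-11730) = (7049*(-1/12729) + (2 + 3916)*(-1/24311))/((-17*(-53))) + 38988*(-1/11730) = (-7049/12729 + 3918*(-1/24311))/901 - 6498/1955 = (-7049/12729 - 3918/24311)*(1/901) - 6498/1955 = -221240461/309454719*1/901 - 6498/1955 = -221240461/278818701819 - 6498/1955 = -4634773528187/1394093509095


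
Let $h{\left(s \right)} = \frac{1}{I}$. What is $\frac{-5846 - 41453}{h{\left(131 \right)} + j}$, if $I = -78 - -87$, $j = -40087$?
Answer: $\frac{425691}{360782} \approx 1.1799$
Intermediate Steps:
$I = 9$ ($I = -78 + 87 = 9$)
$h{\left(s \right)} = \frac{1}{9}$
$\frac{-5846 - 41453}{h{\left(131 \right)} + j} = \frac{-5846 - 41453}{\frac{1}{9} - 40087} = - \frac{47299}{- \frac{360782}{9}} = \left(-47299\right) \left(- \frac{9}{360782}\right) = \frac{425691}{360782}$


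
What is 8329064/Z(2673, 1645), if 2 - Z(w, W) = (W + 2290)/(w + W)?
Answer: 35964898352/4701 ≈ 7.6505e+6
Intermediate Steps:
Z(w, W) = 2 - (2290 + W)/(W + w) (Z(w, W) = 2 - (W + 2290)/(w + W) = 2 - (2290 + W)/(W + w))
8329064/Z(2673, 1645) = 8329064/(((-2290 + 1645 + 2*2673)/(1645 + 2673))) = 8329064/(((-2290 + 1645 + 5346)/4318)) = 8329064/(((1/4318)*4701)) = 8329064/(4701/4318) = 8329064*(4318/4701) = 35964898352/4701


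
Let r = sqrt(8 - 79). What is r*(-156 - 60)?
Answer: -216*I*sqrt(71) ≈ -1820.0*I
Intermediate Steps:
r = I*sqrt(71) (r = sqrt(-71) = I*sqrt(71) ≈ 8.4261*I)
r*(-156 - 60) = (I*sqrt(71))*(-156 - 60) = (I*sqrt(71))*(-216) = -216*I*sqrt(71)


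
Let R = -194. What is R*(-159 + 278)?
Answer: -23086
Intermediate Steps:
R*(-159 + 278) = -194*(-159 + 278) = -194*119 = -23086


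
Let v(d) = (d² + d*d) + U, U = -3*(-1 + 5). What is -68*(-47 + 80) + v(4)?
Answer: -2224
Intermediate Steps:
U = -12 (U = -3*4 = -12)
v(d) = -12 + 2*d² (v(d) = (d² + d*d) - 12 = (d² + d²) - 12 = 2*d² - 12 = -12 + 2*d²)
-68*(-47 + 80) + v(4) = -68*(-47 + 80) + (-12 + 2*4²) = -68*33 + (-12 + 2*16) = -2244 + (-12 + 32) = -2244 + 20 = -2224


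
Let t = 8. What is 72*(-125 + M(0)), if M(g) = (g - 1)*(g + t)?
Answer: -9576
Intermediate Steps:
M(g) = (-1 + g)*(8 + g) (M(g) = (g - 1)*(g + 8) = (-1 + g)*(8 + g))
72*(-125 + M(0)) = 72*(-125 + (-8 + 0² + 7*0)) = 72*(-125 + (-8 + 0 + 0)) = 72*(-125 - 8) = 72*(-133) = -9576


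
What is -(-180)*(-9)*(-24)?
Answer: 38880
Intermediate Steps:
-(-180)*(-9)*(-24) = -36*45*(-24) = -1620*(-24) = 38880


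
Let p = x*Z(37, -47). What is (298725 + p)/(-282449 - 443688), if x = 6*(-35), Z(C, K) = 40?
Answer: -290325/726137 ≈ -0.39982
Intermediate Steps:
x = -210
p = -8400 (p = -210*40 = -8400)
(298725 + p)/(-282449 - 443688) = (298725 - 8400)/(-282449 - 443688) = 290325/(-726137) = 290325*(-1/726137) = -290325/726137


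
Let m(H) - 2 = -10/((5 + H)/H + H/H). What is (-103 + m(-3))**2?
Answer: 17161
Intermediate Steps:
m(H) = 2 - 10/(1 + (5 + H)/H) (m(H) = 2 - 10/((5 + H)/H + H/H) = 2 - 10/((5 + H)/H + 1) = 2 - 10/(1 + (5 + H)/H))
(-103 + m(-3))**2 = (-103 + 2*(5 - 3*(-3))/(5 + 2*(-3)))**2 = (-103 + 2*(5 + 9)/(5 - 6))**2 = (-103 + 2*14/(-1))**2 = (-103 + 2*(-1)*14)**2 = (-103 - 28)**2 = (-131)**2 = 17161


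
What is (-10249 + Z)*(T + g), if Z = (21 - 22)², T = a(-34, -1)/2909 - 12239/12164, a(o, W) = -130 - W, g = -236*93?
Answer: 1989825518005710/8846269 ≈ 2.2493e+8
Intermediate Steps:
g = -21948
T = -37172407/35385076 (T = (-130 - 1*(-1))/2909 - 12239/12164 = (-130 + 1)*(1/2909) - 12239*1/12164 = -129*1/2909 - 12239/12164 = -129/2909 - 12239/12164 = -37172407/35385076 ≈ -1.0505)
Z = 1 (Z = (-1)² = 1)
(-10249 + Z)*(T + g) = (-10249 + 1)*(-37172407/35385076 - 21948) = -10248*(-776668820455/35385076) = 1989825518005710/8846269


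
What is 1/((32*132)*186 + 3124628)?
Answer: 1/3910292 ≈ 2.5574e-7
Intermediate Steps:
1/((32*132)*186 + 3124628) = 1/(4224*186 + 3124628) = 1/(785664 + 3124628) = 1/3910292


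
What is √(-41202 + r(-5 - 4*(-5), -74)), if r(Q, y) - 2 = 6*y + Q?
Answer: I*√41629 ≈ 204.03*I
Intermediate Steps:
r(Q, y) = 2 + Q + 6*y (r(Q, y) = 2 + (6*y + Q) = 2 + (Q + 6*y) = 2 + Q + 6*y)
√(-41202 + r(-5 - 4*(-5), -74)) = √(-41202 + (2 + (-5 - 4*(-5)) + 6*(-74))) = √(-41202 + (2 + (-5 + 20) - 444)) = √(-41202 + (2 + 15 - 444)) = √(-41202 - 427) = √(-41629) = I*√41629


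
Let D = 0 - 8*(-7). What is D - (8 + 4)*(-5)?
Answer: 116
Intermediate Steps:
D = 56 (D = 0 + 56 = 56)
D - (8 + 4)*(-5) = 56 - (8 + 4)*(-5) = 56 - 12*(-5) = 56 - 1*(-60) = 56 + 60 = 116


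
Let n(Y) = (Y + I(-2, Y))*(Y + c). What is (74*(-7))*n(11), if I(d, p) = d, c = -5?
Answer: -27972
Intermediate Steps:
n(Y) = (-5 + Y)*(-2 + Y) (n(Y) = (Y - 2)*(Y - 5) = (-2 + Y)*(-5 + Y) = (-5 + Y)*(-2 + Y))
(74*(-7))*n(11) = (74*(-7))*(10 + 11**2 - 7*11) = -518*(10 + 121 - 77) = -518*54 = -27972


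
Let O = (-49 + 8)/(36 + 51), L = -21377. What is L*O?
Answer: 876457/87 ≈ 10074.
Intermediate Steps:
O = -41/87 ≈ -0.47126
L*O = -21377*(-41/87) = 876457/87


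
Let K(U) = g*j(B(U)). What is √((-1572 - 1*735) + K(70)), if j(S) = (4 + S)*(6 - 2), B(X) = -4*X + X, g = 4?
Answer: I*√5603 ≈ 74.853*I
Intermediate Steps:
B(X) = -3*X
j(S) = 16 + 4*S (j(S) = (4 + S)*4 = 16 + 4*S)
K(U) = 64 - 48*U (K(U) = 4*(16 + 4*(-3*U)) = 4*(16 - 12*U) = 64 - 48*U)
√((-1572 - 1*735) + K(70)) = √((-1572 - 1*735) + (64 - 48*70)) = √((-1572 - 735) + (64 - 3360)) = √(-2307 - 3296) = √(-5603) = I*√5603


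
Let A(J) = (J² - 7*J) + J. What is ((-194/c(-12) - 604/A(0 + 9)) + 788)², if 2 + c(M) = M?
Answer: 21704066329/35721 ≈ 6.0760e+5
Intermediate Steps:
c(M) = -2 + M
A(J) = J² - 6*J
((-194/c(-12) - 604/A(0 + 9)) + 788)² = ((-194/(-2 - 12) - 604*1/((0 + 9)*(-6 + (0 + 9)))) + 788)² = ((-194/(-14) - 604*1/(9*(-6 + 9))) + 788)² = ((-194*(-1/14) - 604/(9*3)) + 788)² = ((97/7 - 604/27) + 788)² = (-1609/189 + 788)² = (147323/189)² = 21704066329/35721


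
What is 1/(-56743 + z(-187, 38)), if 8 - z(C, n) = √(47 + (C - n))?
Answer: I/(√178 - 56735*I) ≈ -1.7626e-5 + 4.1448e-9*I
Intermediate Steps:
z(C, n) = 8 - √(47 + C - n) (z(C, n) = 8 - √(47 + (C - n)) = 8 - √(47 + C - n))
1/(-56743 + z(-187, 38)) = 1/(-56743 + (8 - √(47 - 187 - 1*38))) = 1/(-56743 + (8 - √(47 - 187 - 38))) = 1/(-56743 + (8 - √(-178))) = 1/(-56743 + (8 - I*√178)) = 1/(-56735 - I*√178)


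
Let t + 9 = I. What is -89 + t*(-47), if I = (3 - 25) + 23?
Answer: 287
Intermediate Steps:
I = 1 (I = -22 + 23 = 1)
t = -8 (t = -9 + 1 = -8)
-89 + t*(-47) = -89 - 8*(-47) = -89 + 376 = 287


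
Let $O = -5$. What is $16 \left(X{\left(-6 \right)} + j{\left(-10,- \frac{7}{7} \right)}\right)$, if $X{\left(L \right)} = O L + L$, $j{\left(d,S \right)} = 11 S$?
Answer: $208$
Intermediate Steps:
$X{\left(L \right)} = - 4 L$ ($X{\left(L \right)} = - 5 L + L = - 4 L$)
$16 \left(X{\left(-6 \right)} + j{\left(-10,- \frac{7}{7} \right)}\right) = 16 \left(\left(-4\right) \left(-6\right) + 11 \left(- \frac{7}{7}\right)\right) = 16 \left(24 + 11 \left(\left(-7\right) \frac{1}{7}\right)\right) = 16 \left(24 + 11 \left(-1\right)\right) = 16 \left(24 - 11\right) = 16 \cdot 13 = 208$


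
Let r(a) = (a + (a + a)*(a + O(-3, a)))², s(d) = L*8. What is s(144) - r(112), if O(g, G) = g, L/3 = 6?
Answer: -601622640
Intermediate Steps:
L = 18 (L = 3*6 = 18)
s(d) = 144 (s(d) = 18*8 = 144)
r(a) = (a + 2*a*(-3 + a))² (r(a) = (a + (a + a)*(a - 3))² = (a + (2*a)*(-3 + a))² = (a + 2*a*(-3 + a))²)
s(144) - r(112) = 144 - 112²*(-5 + 2*112)² = 144 - 12544*(-5 + 224)² = 144 - 12544*219² = 144 - 12544*47961 = 144 - 1*601622784 = 144 - 601622784 = -601622640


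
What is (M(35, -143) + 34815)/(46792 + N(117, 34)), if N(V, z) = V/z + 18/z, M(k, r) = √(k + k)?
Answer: 1183710/1591063 + 34*√70/1591063 ≈ 0.74415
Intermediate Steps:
M(k, r) = √2*√k (M(k, r) = √(2*k) = √2*√k)
N(V, z) = 18/z + V/z
(M(35, -143) + 34815)/(46792 + N(117, 34)) = (√2*√35 + 34815)/(46792 + (18 + 117)/34) = (√70 + 34815)/(46792 + (1/34)*135) = (34815 + √70)/(46792 + 135/34) = (34815 + √70)/(1591063/34) = (34815 + √70)*(34/1591063) = 1183710/1591063 + 34*√70/1591063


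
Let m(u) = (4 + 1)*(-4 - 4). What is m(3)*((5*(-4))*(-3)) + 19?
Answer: -2381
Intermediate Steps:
m(u) = -40 (m(u) = 5*(-8) = -40)
m(3)*((5*(-4))*(-3)) + 19 = -40*5*(-4)*(-3) + 19 = -(-800)*(-3) + 19 = -40*60 + 19 = -2400 + 19 = -2381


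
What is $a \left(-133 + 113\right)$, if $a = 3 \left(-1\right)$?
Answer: $60$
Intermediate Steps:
$a = -3$
$a \left(-133 + 113\right) = - 3 \left(-133 + 113\right) = \left(-3\right) \left(-20\right) = 60$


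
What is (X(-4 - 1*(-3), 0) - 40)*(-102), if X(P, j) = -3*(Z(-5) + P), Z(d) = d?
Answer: 2244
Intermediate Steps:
X(P, j) = 15 - 3*P (X(P, j) = -3*(-5 + P) = 15 - 3*P)
(X(-4 - 1*(-3), 0) - 40)*(-102) = ((15 - 3*(-4 - 1*(-3))) - 40)*(-102) = ((15 - 3*(-4 + 3)) - 40)*(-102) = ((15 - 3*(-1)) - 40)*(-102) = ((15 + 3) - 40)*(-102) = (18 - 40)*(-102) = -22*(-102) = 2244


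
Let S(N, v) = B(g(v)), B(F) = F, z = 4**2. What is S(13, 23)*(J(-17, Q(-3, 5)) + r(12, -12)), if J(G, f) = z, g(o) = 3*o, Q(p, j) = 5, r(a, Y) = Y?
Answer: 276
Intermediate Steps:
z = 16
S(N, v) = 3*v
J(G, f) = 16
S(13, 23)*(J(-17, Q(-3, 5)) + r(12, -12)) = (3*23)*(16 - 12) = 69*4 = 276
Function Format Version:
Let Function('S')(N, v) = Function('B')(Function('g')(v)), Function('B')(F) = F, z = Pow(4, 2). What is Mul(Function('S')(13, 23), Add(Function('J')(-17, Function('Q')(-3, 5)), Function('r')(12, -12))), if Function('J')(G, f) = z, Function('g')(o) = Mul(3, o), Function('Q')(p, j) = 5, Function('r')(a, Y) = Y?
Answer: 276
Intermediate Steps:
z = 16
Function('S')(N, v) = Mul(3, v)
Function('J')(G, f) = 16
Mul(Function('S')(13, 23), Add(Function('J')(-17, Function('Q')(-3, 5)), Function('r')(12, -12))) = Mul(Mul(3, 23), Add(16, -12)) = Mul(69, 4) = 276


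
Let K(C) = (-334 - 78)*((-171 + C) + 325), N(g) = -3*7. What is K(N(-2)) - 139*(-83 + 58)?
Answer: -51321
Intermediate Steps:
N(g) = -21
K(C) = -63448 - 412*C (K(C) = -412*(154 + C) = -63448 - 412*C)
K(N(-2)) - 139*(-83 + 58) = (-63448 - 412*(-21)) - 139*(-83 + 58) = (-63448 + 8652) - 139*(-25) = -54796 + 3475 = -51321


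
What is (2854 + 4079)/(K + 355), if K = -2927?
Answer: -6933/2572 ≈ -2.6956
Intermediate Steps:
(2854 + 4079)/(K + 355) = (2854 + 4079)/(-2927 + 355) = 6933/(-2572) = 6933*(-1/2572) = -6933/2572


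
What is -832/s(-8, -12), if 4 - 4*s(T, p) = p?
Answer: -208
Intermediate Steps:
s(T, p) = 1 - p/4
-832/s(-8, -12) = -832/(1 - ¼*(-12)) = -832/(1 + 3) = -832/4 = -832*¼ = -208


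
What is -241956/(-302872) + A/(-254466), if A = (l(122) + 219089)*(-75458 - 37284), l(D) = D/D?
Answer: 4652484611557/47929494 ≈ 97069.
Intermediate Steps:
l(D) = 1
A = -24700644780 (A = (1 + 219089)*(-75458 - 37284) = 219090*(-112742) = -24700644780)
-241956/(-302872) + A/(-254466) = -241956/(-302872) - 24700644780/(-254466) = -241956*(-1/302872) - 24700644780*(-1/254466) = 60489/75718 + 61444390/633 = 4652484611557/47929494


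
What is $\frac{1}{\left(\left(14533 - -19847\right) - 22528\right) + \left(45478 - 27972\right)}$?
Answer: $\frac{1}{29358} \approx 3.4062 \cdot 10^{-5}$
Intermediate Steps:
$\frac{1}{\left(\left(14533 - -19847\right) - 22528\right) + \left(45478 - 27972\right)} = \frac{1}{\left(\left(14533 + 19847\right) - 22528\right) + \left(45478 - 27972\right)} = \frac{1}{\left(34380 - 22528\right) + 17506} = \frac{1}{11852 + 17506} = \frac{1}{29358}$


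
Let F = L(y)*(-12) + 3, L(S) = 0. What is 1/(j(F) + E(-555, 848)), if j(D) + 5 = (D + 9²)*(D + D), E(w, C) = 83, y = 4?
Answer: 1/582 ≈ 0.0017182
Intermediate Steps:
F = 3 (F = 0*(-12) + 3 = 0 + 3 = 3)
j(D) = -5 + 2*D*(81 + D) (j(D) = -5 + (D + 9²)*(D + D) = -5 + (D + 81)*(2*D) = -5 + (81 + D)*(2*D) = -5 + 2*D*(81 + D))
1/(j(F) + E(-555, 848)) = 1/((-5 + 2*3² + 162*3) + 83) = 1/((-5 + 2*9 + 486) + 83) = 1/((-5 + 18 + 486) + 83) = 1/(499 + 83) = 1/582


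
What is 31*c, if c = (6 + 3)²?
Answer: 2511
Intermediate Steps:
c = 81 (c = 9² = 81)
31*c = 31*81 = 2511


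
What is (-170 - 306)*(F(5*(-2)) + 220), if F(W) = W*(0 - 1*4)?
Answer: -123760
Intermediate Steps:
F(W) = -4*W (F(W) = W*(0 - 4) = W*(-4) = -4*W)
(-170 - 306)*(F(5*(-2)) + 220) = (-170 - 306)*(-20*(-2) + 220) = -476*(-4*(-10) + 220) = -476*(40 + 220) = -476*260 = -123760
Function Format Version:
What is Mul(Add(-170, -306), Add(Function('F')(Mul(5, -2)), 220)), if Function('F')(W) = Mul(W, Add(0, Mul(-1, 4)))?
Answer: -123760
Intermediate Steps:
Function('F')(W) = Mul(-4, W) (Function('F')(W) = Mul(W, Add(0, -4)) = Mul(W, -4) = Mul(-4, W))
Mul(Add(-170, -306), Add(Function('F')(Mul(5, -2)), 220)) = Mul(Add(-170, -306), Add(Mul(-4, Mul(5, -2)), 220)) = Mul(-476, Add(Mul(-4, -10), 220)) = Mul(-476, Add(40, 220)) = Mul(-476, 260) = -123760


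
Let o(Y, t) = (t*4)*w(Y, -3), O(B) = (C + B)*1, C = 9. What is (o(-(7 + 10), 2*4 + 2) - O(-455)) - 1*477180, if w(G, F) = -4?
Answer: -476894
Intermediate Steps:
O(B) = 9 + B (O(B) = (9 + B)*1 = 9 + B)
o(Y, t) = -16*t (o(Y, t) = (t*4)*(-4) = (4*t)*(-4) = -16*t)
(o(-(7 + 10), 2*4 + 2) - O(-455)) - 1*477180 = (-16*(2*4 + 2) - (9 - 455)) - 1*477180 = (-16*(8 + 2) - 1*(-446)) - 477180 = (-16*10 + 446) - 477180 = (-160 + 446) - 477180 = 286 - 477180 = -476894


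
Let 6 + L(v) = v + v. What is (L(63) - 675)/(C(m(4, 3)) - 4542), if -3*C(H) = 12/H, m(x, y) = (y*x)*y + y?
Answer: 21645/177142 ≈ 0.12219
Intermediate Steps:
L(v) = -6 + 2*v (L(v) = -6 + (v + v) = -6 + 2*v)
m(x, y) = y + x*y² (m(x, y) = (x*y)*y + y = x*y² + y = y + x*y²)
C(H) = -4/H
(L(63) - 675)/(C(m(4, 3)) - 4542) = ((-6 + 2*63) - 675)/(-4*1/(3*(1 + 4*3)) - 4542) = ((-6 + 126) - 675)/(-4*1/(3*(1 + 12)) - 4542) = (120 - 675)/(-4/(3*13) - 4542) = -555/(-4/39 - 4542) = -555/(-177142/39) = -555*(-39/177142) = 21645/177142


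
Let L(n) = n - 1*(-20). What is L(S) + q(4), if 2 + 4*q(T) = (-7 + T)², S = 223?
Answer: 979/4 ≈ 244.75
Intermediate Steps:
L(n) = 20 + n (L(n) = n + 20 = 20 + n)
q(T) = -½ + (-7 + T)²/4
L(S) + q(4) = (20 + 223) + (-½ + (-7 + 4)²/4) = 243 + (-½ + (¼)*(-3)²) = 243 + (-½ + (¼)*9) = 243 + (-½ + 9/4) = 243 + 7/4 = 979/4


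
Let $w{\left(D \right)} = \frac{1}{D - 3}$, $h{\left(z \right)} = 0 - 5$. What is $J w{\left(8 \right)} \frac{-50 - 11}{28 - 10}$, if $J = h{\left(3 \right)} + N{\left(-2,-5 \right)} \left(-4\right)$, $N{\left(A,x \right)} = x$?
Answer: $- \frac{61}{6} \approx -10.167$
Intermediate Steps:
$h{\left(z \right)} = -5$
$J = 15$ ($J = -5 - -20 = -5 + 20 = 15$)
$w{\left(D \right)} = \frac{1}{-3 + D}$
$J w{\left(8 \right)} \frac{-50 - 11}{28 - 10} = \frac{15}{-3 + 8} \frac{-50 - 11}{28 - 10} = \frac{15}{5} \left(- \frac{61}{18}\right) = 15 \cdot \frac{1}{5} \left(\left(-61\right) \frac{1}{18}\right) = 3 \left(- \frac{61}{18}\right) = - \frac{61}{6}$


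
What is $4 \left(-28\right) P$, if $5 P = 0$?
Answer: $0$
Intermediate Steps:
$P = 0$ ($P = \frac{1}{5} \cdot 0 = 0$)
$4 \left(-28\right) P = 4 \left(-28\right) 0 = \left(-112\right) 0 = 0$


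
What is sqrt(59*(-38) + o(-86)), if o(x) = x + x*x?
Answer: 2*sqrt(1267) ≈ 71.190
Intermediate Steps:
o(x) = x + x**2
sqrt(59*(-38) + o(-86)) = sqrt(59*(-38) - 86*(1 - 86)) = sqrt(-2242 - 86*(-85)) = sqrt(-2242 + 7310) = sqrt(5068) = 2*sqrt(1267)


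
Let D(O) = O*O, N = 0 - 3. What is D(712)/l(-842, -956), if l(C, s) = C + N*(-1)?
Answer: -506944/839 ≈ -604.22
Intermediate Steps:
N = -3
l(C, s) = 3 + C (l(C, s) = C - 3*(-1) = C + 3 = 3 + C)
D(O) = O²
D(712)/l(-842, -956) = 712²/(3 - 842) = 506944/(-839) = 506944*(-1/839) = -506944/839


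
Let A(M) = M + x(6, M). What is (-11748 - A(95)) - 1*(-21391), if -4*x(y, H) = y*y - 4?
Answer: 9556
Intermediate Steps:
x(y, H) = 1 - y²/4 (x(y, H) = -(y*y - 4)/4 = -(y² - 4)/4 = -(-4 + y²)/4 = 1 - y²/4)
A(M) = -8 + M (A(M) = M + (1 - ¼*6²) = M + (1 - ¼*36) = M + (1 - 9) = M - 8 = -8 + M)
(-11748 - A(95)) - 1*(-21391) = (-11748 - (-8 + 95)) - 1*(-21391) = (-11748 - 1*87) + 21391 = (-11748 - 87) + 21391 = -11835 + 21391 = 9556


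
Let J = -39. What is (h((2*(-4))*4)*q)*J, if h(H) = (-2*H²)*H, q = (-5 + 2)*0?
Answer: 0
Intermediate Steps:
q = 0 (q = -3*0 = 0)
h(H) = -2*H³
(h((2*(-4))*4)*q)*J = (-2*((2*(-4))*4)³*0)*(-39) = (-2*(-8*4)³*0)*(-39) = (-2*(-32)³*0)*(-39) = (-2*(-32768)*0)*(-39) = (65536*0)*(-39) = 0*(-39) = 0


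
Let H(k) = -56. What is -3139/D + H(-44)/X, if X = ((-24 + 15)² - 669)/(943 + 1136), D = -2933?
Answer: 583873/2933 ≈ 199.07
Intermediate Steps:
X = -28/99 (X = ((-9)² - 669)/2079 = (81 - 669)*(1/2079) = -588*1/2079 = -28/99 ≈ -0.28283)
-3139/D + H(-44)/X = -3139/(-2933) - 56/(-28/99) = -3139*(-1/2933) - 56*(-99/28) = 3139/2933 + 198 = 583873/2933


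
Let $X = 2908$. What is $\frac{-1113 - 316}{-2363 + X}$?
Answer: $- \frac{1429}{545} \approx -2.622$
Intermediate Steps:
$\frac{-1113 - 316}{-2363 + X} = \frac{-1113 - 316}{-2363 + 2908} = - \frac{1429}{545}$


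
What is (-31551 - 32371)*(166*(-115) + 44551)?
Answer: -1627518042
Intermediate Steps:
(-31551 - 32371)*(166*(-115) + 44551) = -63922*(-19090 + 44551) = -63922*25461 = -1627518042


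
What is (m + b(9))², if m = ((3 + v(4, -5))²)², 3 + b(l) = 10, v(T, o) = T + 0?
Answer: 5798464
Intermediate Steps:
v(T, o) = T
b(l) = 7 (b(l) = -3 + 10 = 7)
m = 2401 (m = ((3 + 4)²)² = (7²)² = 49² = 2401)
(m + b(9))² = (2401 + 7)² = 2408² = 5798464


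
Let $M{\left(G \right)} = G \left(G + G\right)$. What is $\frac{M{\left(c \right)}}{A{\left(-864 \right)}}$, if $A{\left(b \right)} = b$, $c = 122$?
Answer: $- \frac{3721}{108} \approx -34.454$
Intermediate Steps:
$M{\left(G \right)} = 2 G^{2}$ ($M{\left(G \right)} = G 2 G = 2 G^{2}$)
$\frac{M{\left(c \right)}}{A{\left(-864 \right)}} = \frac{2 \cdot 122^{2}}{-864} = 2 \cdot 14884 \left(- \frac{1}{864}\right) = 29768 \left(- \frac{1}{864}\right) = - \frac{3721}{108}$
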